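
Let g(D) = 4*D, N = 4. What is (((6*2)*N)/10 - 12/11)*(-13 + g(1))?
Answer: -1836/55 ≈ -33.382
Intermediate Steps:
(((6*2)*N)/10 - 12/11)*(-13 + g(1)) = (((6*2)*4)/10 - 12/11)*(-13 + 4*1) = ((12*4)*(1/10) - 12*1/11)*(-13 + 4) = (48*(1/10) - 12/11)*(-9) = (24/5 - 12/11)*(-9) = (204/55)*(-9) = -1836/55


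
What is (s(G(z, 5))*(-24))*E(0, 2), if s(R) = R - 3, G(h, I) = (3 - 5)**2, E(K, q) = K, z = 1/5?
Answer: 0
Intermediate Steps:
z = 1/5 ≈ 0.20000
G(h, I) = 4 (G(h, I) = (-2)**2 = 4)
s(R) = -3 + R
(s(G(z, 5))*(-24))*E(0, 2) = ((-3 + 4)*(-24))*0 = (1*(-24))*0 = -24*0 = 0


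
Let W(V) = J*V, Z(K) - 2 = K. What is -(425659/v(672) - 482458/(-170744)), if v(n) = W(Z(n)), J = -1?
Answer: 18088385901/28770364 ≈ 628.72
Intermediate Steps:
Z(K) = 2 + K
W(V) = -V
v(n) = -2 - n (v(n) = -(2 + n) = -2 - n)
-(425659/v(672) - 482458/(-170744)) = -(425659/(-2 - 1*672) - 482458/(-170744)) = -(425659/(-2 - 672) - 482458*(-1/170744)) = -(425659/(-674) + 241229/85372) = -(425659*(-1/674) + 241229/85372) = -(-425659/674 + 241229/85372) = -1*(-18088385901/28770364) = 18088385901/28770364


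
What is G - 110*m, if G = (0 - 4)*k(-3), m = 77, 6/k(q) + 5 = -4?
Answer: -25402/3 ≈ -8467.3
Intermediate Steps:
k(q) = -⅔ (k(q) = 6/(-5 - 4) = 6/(-9) = 6*(-⅑) = -⅔)
G = 8/3 (G = (0 - 4)*(-⅔) = -4*(-⅔) = 8/3 ≈ 2.6667)
G - 110*m = 8/3 - 110*77 = 8/3 - 8470 = -25402/3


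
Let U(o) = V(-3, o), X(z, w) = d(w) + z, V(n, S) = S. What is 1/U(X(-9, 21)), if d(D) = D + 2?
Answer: 1/14 ≈ 0.071429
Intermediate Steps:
d(D) = 2 + D
X(z, w) = 2 + w + z (X(z, w) = (2 + w) + z = 2 + w + z)
U(o) = o
1/U(X(-9, 21)) = 1/(2 + 21 - 9) = 1/14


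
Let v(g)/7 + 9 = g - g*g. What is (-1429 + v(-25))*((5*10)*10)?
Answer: -3021000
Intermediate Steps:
v(g) = -63 - 7*g**2 + 7*g (v(g) = -63 + 7*(g - g*g) = -63 + 7*(g - g**2) = -63 + (-7*g**2 + 7*g) = -63 - 7*g**2 + 7*g)
(-1429 + v(-25))*((5*10)*10) = (-1429 + (-63 - 7*(-25)**2 + 7*(-25)))*((5*10)*10) = (-1429 + (-63 - 7*625 - 175))*(50*10) = (-1429 + (-63 - 4375 - 175))*500 = (-1429 - 4613)*500 = -6042*500 = -3021000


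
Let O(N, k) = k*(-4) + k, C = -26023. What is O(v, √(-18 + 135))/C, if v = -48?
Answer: 9*√13/26023 ≈ 0.0012470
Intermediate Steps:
O(N, k) = -3*k (O(N, k) = -4*k + k = -3*k)
O(v, √(-18 + 135))/C = -3*√(-18 + 135)/(-26023) = -9*√13*(-1/26023) = 9*√13/26023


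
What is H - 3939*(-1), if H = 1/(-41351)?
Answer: 162881588/41351 ≈ 3939.0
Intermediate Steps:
H = -1/41351 ≈ -2.4183e-5
H - 3939*(-1) = -1/41351 - 3939*(-1) = -1/41351 - 1*(-3939) = -1/41351 + 3939 = 162881588/41351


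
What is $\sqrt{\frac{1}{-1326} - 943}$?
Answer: $\frac{i \sqrt{1658055594}}{1326} \approx 30.708 i$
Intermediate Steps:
$\sqrt{\frac{1}{-1326} - 943} = \sqrt{- \frac{1}{1326} - 943} = \sqrt{- \frac{1250419}{1326}} = \frac{i \sqrt{1658055594}}{1326}$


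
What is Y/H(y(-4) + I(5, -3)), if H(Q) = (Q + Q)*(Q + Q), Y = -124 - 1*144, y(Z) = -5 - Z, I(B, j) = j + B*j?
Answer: -67/361 ≈ -0.18560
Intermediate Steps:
Y = -268 (Y = -124 - 144 = -268)
H(Q) = 4*Q**2 (H(Q) = (2*Q)*(2*Q) = 4*Q**2)
Y/H(y(-4) + I(5, -3)) = -268*1/(4*((-5 - 1*(-4)) - 3*(1 + 5))**2) = -268*1/(4*((-5 + 4) - 3*6)**2) = -268*1/(4*(-1 - 18)**2) = -268/(4*(-19)**2) = -268/(4*361) = -268/1444 = -268*1/1444 = -67/361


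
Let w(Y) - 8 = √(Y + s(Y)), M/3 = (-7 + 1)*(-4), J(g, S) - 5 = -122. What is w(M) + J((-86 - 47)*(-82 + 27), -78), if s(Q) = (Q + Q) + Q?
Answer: -109 + 12*√2 ≈ -92.029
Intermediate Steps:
s(Q) = 3*Q (s(Q) = 2*Q + Q = 3*Q)
J(g, S) = -117 (J(g, S) = 5 - 122 = -117)
M = 72 (M = 3*((-7 + 1)*(-4)) = 3*(-6*(-4)) = 3*24 = 72)
w(Y) = 8 + 2*√Y (w(Y) = 8 + √(Y + 3*Y) = 8 + √(4*Y) = 8 + 2*√Y)
w(M) + J((-86 - 47)*(-82 + 27), -78) = (8 + 2*√72) - 117 = (8 + 2*(6*√2)) - 117 = (8 + 12*√2) - 117 = -109 + 12*√2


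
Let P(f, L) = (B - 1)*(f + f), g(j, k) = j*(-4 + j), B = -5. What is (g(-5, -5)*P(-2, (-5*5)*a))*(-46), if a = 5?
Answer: -49680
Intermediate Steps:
P(f, L) = -12*f (P(f, L) = (-5 - 1)*(f + f) = -12*f)
(g(-5, -5)*P(-2, (-5*5)*a))*(-46) = ((-5*(-4 - 5))*(-12*(-2)))*(-46) = (-5*(-9)*24)*(-46) = (45*24)*(-46) = 1080*(-46) = -49680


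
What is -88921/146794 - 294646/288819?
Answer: -3628123117/2231415594 ≈ -1.6259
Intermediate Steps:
-88921/146794 - 294646/288819 = -3628123117/2231415594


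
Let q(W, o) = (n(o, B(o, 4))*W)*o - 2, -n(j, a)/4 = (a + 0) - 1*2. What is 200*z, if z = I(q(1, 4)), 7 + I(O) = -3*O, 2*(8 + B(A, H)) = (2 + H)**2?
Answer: 76600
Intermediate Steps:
B(A, H) = -8 + (2 + H)**2/2
n(j, a) = 8 - 4*a (n(j, a) = -4*((a + 0) - 1*2) = -4*(a - 2) = -4*(-2 + a) = 8 - 4*a)
q(W, o) = -2 - 32*W*o (q(W, o) = ((8 - 4*(-8 + (2 + 4)**2/2))*W)*o - 2 = ((8 - 4*(-8 + (1/2)*6**2))*W)*o - 2 = ((8 - 4*(-8 + (1/2)*36))*W)*o - 2 = ((8 - 4*(-8 + 18))*W)*o - 2 = ((8 - 4*10)*W)*o - 2 = ((8 - 40)*W)*o - 2 = (-32*W)*o - 2 = -32*W*o - 2 = -2 - 32*W*o)
I(O) = -7 - 3*O
z = 383 (z = -7 - 3*(-2 - 32*1*4) = -7 - 3*(-2 - 128) = -7 - 3*(-130) = -7 + 390 = 383)
200*z = 200*383 = 76600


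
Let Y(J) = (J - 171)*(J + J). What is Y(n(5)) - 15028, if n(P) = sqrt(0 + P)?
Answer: -15018 - 342*sqrt(5) ≈ -15783.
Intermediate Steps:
n(P) = sqrt(P)
Y(J) = 2*J*(-171 + J) (Y(J) = (-171 + J)*(2*J) = 2*J*(-171 + J))
Y(n(5)) - 15028 = 2*sqrt(5)*(-171 + sqrt(5)) - 15028 = -15028 + 2*sqrt(5)*(-171 + sqrt(5))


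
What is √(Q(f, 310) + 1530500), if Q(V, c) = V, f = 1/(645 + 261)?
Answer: 13*√7433665674/906 ≈ 1237.1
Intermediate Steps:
f = 1/906 ≈ 0.0011038
√(Q(f, 310) + 1530500) = √(1/906 + 1530500) = √(1386633001/906) = 13*√7433665674/906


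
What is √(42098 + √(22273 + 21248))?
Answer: √(42098 + √43521) ≈ 205.69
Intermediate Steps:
√(42098 + √(22273 + 21248)) = √(42098 + √43521)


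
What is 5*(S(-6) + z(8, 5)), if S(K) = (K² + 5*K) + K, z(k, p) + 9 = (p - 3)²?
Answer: -25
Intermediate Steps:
z(k, p) = -9 + (-3 + p)² (z(k, p) = -9 + (p - 3)² = -9 + (-3 + p)²)
S(K) = K² + 6*K
5*(S(-6) + z(8, 5)) = 5*(-6*(6 - 6) + 5*(-6 + 5)) = 5*(-6*0 + 5*(-1)) = 5*(0 - 5) = 5*(-5) = -25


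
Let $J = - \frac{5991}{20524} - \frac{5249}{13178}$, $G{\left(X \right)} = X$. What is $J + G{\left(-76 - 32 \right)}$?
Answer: $- \frac{14698464625}{135232636} \approx -108.69$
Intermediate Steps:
$J = - \frac{93339937}{135232636}$ ($J = \left(-5991\right) \frac{1}{20524} - \frac{5249}{13178} = - \frac{5991}{20524} - \frac{5249}{13178} = - \frac{93339937}{135232636} \approx -0.69022$)
$J + G{\left(-76 - 32 \right)} = - \frac{93339937}{135232636} - 108 = - \frac{14698464625}{135232636}$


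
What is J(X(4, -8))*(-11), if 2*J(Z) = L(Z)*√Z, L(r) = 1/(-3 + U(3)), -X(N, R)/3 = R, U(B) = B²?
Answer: -11*√6/6 ≈ -4.4907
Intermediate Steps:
X(N, R) = -3*R
L(r) = ⅙ (L(r) = 1/(-3 + 3²) = 1/(-3 + 9) = 1/6 = ⅙)
J(Z) = √Z/12 (J(Z) = (√Z/6)/2 = √Z/12)
J(X(4, -8))*(-11) = (√(-3*(-8))/12)*(-11) = (√24/12)*(-11) = ((2*√6)/12)*(-11) = (√6/6)*(-11) = -11*√6/6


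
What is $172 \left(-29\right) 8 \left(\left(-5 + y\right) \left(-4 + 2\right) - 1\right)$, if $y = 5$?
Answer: $39904$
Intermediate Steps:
$172 \left(-29\right) 8 \left(\left(-5 + y\right) \left(-4 + 2\right) - 1\right) = 172 \left(-29\right) 8 \left(\left(-5 + 5\right) \left(-4 + 2\right) - 1\right) = - 4988 \cdot 8 \left(0 \left(-2\right) - 1\right) = - 4988 \cdot 8 \left(0 - 1\right) = - 4988 \cdot 8 \left(-1\right) = \left(-4988\right) \left(-8\right) = 39904$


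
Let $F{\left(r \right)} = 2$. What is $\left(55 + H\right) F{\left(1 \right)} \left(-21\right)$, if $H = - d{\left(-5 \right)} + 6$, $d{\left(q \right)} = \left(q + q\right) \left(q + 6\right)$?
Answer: $-2982$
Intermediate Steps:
$d{\left(q \right)} = 2 q \left(6 + q\right)$
$H = 16$ ($H = - 2 \left(-5\right) \left(6 - 5\right) + 6 = - 2 \left(-5\right) 1 + 6 = \left(-1\right) \left(-10\right) + 6 = 10 + 6 = 16$)
$\left(55 + H\right) F{\left(1 \right)} \left(-21\right) = \left(55 + 16\right) 2 \left(-21\right) = 71 \cdot 2 \left(-21\right) = 142 \left(-21\right) = -2982$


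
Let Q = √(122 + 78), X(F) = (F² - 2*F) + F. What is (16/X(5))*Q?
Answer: 8*√2 ≈ 11.314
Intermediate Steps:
X(F) = F² - F
Q = 10*√2 (Q = √200 = 10*√2 ≈ 14.142)
(16/X(5))*Q = (16/((5*(-1 + 5))))*(10*√2) = (16/((5*4)))*(10*√2) = (16/20)*(10*√2) = (16*(1/20))*(10*√2) = 4*(10*√2)/5 = 8*√2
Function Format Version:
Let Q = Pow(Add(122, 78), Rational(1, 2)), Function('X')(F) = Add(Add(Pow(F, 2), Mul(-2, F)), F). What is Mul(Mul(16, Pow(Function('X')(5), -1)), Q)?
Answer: Mul(8, Pow(2, Rational(1, 2))) ≈ 11.314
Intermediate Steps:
Function('X')(F) = Add(Pow(F, 2), Mul(-1, F))
Q = Mul(10, Pow(2, Rational(1, 2))) (Q = Pow(200, Rational(1, 2)) = Mul(10, Pow(2, Rational(1, 2))) ≈ 14.142)
Mul(Mul(16, Pow(Function('X')(5), -1)), Q) = Mul(Mul(16, Pow(Mul(5, Add(-1, 5)), -1)), Mul(10, Pow(2, Rational(1, 2)))) = Mul(Mul(16, Pow(Mul(5, 4), -1)), Mul(10, Pow(2, Rational(1, 2)))) = Mul(Mul(16, Pow(20, -1)), Mul(10, Pow(2, Rational(1, 2)))) = Mul(Mul(16, Rational(1, 20)), Mul(10, Pow(2, Rational(1, 2)))) = Mul(Rational(4, 5), Mul(10, Pow(2, Rational(1, 2)))) = Mul(8, Pow(2, Rational(1, 2)))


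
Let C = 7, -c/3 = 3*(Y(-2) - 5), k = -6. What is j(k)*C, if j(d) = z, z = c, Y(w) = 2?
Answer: 189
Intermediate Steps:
c = 27 (c = -9*(2 - 5) = -9*(-3) = -3*(-9) = 27)
z = 27
j(d) = 27
j(k)*C = 27*7 = 189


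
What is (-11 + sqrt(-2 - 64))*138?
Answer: -1518 + 138*I*sqrt(66) ≈ -1518.0 + 1121.1*I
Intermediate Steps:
(-11 + sqrt(-2 - 64))*138 = (-11 + sqrt(-66))*138 = (-11 + I*sqrt(66))*138 = -1518 + 138*I*sqrt(66)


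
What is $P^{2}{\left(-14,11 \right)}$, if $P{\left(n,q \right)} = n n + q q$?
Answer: $100489$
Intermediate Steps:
$P{\left(n,q \right)} = n^{2} + q^{2}$
$P^{2}{\left(-14,11 \right)} = \left(\left(-14\right)^{2} + 11^{2}\right)^{2} = \left(196 + 121\right)^{2} = 317^{2} = 100489$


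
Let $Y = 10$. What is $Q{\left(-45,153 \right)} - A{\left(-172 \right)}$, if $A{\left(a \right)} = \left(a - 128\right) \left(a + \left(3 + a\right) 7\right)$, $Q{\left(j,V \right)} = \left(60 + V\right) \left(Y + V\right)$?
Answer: $-371781$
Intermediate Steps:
$Q{\left(j,V \right)} = \left(10 + V\right) \left(60 + V\right)$ ($Q{\left(j,V \right)} = \left(60 + V\right) \left(10 + V\right) = \left(10 + V\right) \left(60 + V\right)$)
$A{\left(a \right)} = \left(-128 + a\right) \left(21 + 8 a\right)$ ($A{\left(a \right)} = \left(-128 + a\right) \left(a + \left(21 + 7 a\right)\right) = \left(-128 + a\right) \left(21 + 8 a\right)$)
$Q{\left(-45,153 \right)} - A{\left(-172 \right)} = \left(600 + 153^{2} + 70 \cdot 153\right) - \left(-2688 - -172516 + 8 \left(-172\right)^{2}\right) = \left(600 + 23409 + 10710\right) - \left(-2688 + 172516 + 8 \cdot 29584\right) = 34719 - \left(-2688 + 172516 + 236672\right) = 34719 - 406500 = -371781$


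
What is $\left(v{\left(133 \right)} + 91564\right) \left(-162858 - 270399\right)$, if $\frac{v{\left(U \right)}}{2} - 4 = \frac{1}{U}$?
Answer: $- \frac{277719515634}{7} \approx -3.9674 \cdot 10^{10}$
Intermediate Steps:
$v{\left(U \right)} = 8 + \frac{2}{U}$
$\left(v{\left(133 \right)} + 91564\right) \left(-162858 - 270399\right) = \left(\left(8 + \frac{2}{133}\right) + 91564\right) \left(-162858 - 270399\right) = \left(\left(8 + 2 \cdot \frac{1}{133}\right) + 91564\right) \left(-433257\right) = \left(\left(8 + \frac{2}{133}\right) + 91564\right) \left(-433257\right) = \left(\frac{1066}{133} + 91564\right) \left(-433257\right) = \frac{12179078}{133} \left(-433257\right) = - \frac{277719515634}{7}$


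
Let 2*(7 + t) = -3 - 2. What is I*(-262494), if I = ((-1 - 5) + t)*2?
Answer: 8137314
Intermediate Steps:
t = -19/2 (t = -7 + (-3 - 2)/2 = -7 + (½)*(-5) = -7 - 5/2 = -19/2 ≈ -9.5000)
I = -31 (I = ((-1 - 5) - 19/2)*2 = (-6 - 19/2)*2 = -31/2*2 = -31)
I*(-262494) = -31*(-262494) = 8137314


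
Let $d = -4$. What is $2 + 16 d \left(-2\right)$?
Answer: $130$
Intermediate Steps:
$2 + 16 d \left(-2\right) = 2 + 16 \left(\left(-4\right) \left(-2\right)\right) = 2 + 16 \cdot 8 = 2 + 128 = 130$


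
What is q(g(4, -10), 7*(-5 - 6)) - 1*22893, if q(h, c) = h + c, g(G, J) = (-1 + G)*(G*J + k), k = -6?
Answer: -23108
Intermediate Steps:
g(G, J) = (-1 + G)*(-6 + G*J) (g(G, J) = (-1 + G)*(G*J - 6) = (-1 + G)*(-6 + G*J))
q(h, c) = c + h
q(g(4, -10), 7*(-5 - 6)) - 1*22893 = (7*(-5 - 6) + (6 - 6*4 - 10*4² - 1*4*(-10))) - 1*22893 = (7*(-11) + (6 - 24 - 10*16 + 40)) - 22893 = (-77 + (6 - 24 - 160 + 40)) - 22893 = (-77 - 138) - 22893 = -215 - 22893 = -23108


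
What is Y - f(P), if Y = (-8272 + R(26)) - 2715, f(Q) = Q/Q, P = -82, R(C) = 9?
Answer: -10979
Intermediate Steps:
f(Q) = 1
Y = -10978 (Y = (-8272 + 9) - 2715 = -8263 - 2715 = -10978)
Y - f(P) = -10978 - 1*1 = -10978 - 1 = -10979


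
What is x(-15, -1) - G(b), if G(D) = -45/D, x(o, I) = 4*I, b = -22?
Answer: -133/22 ≈ -6.0455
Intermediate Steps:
x(-15, -1) - G(b) = 4*(-1) - (-45)/(-22) = -4 - (-45)*(-1)/22 = -4 - 1*45/22 = -4 - 45/22 = -133/22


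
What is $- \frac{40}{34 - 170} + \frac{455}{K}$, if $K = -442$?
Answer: $- \frac{25}{34} \approx -0.73529$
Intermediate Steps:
$- \frac{40}{34 - 170} + \frac{455}{K} = - \frac{40}{34 - 170} + \frac{455}{-442} = - \frac{40}{-136} + 455 \left(- \frac{1}{442}\right) = \left(-40\right) \left(- \frac{1}{136}\right) - \frac{35}{34} = \frac{5}{17} - \frac{35}{34} = - \frac{25}{34}$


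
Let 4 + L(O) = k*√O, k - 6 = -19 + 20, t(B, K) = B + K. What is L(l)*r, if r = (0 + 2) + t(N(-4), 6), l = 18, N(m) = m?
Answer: -16 + 84*√2 ≈ 102.79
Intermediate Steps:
k = 7 (k = 6 + (-19 + 20) = 6 + 1 = 7)
L(O) = -4 + 7*√O
r = 4 (r = (0 + 2) + (-4 + 6) = 2 + 2 = 4)
L(l)*r = (-4 + 7*√18)*4 = (-4 + 7*(3*√2))*4 = (-4 + 21*√2)*4 = -16 + 84*√2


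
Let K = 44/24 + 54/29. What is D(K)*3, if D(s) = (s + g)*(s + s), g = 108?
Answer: 12496705/5046 ≈ 2476.6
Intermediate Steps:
K = 643/174 (K = 44*(1/24) + 54*(1/29) = 11/6 + 54/29 = 643/174 ≈ 3.6954)
D(s) = 2*s*(108 + s) (D(s) = (s + 108)*(s + s) = (108 + s)*(2*s) = 2*s*(108 + s))
D(K)*3 = (2*(643/174)*(108 + 643/174))*3 = (2*(643/174)*(19435/174))*3 = (12496705/15138)*3 = 12496705/5046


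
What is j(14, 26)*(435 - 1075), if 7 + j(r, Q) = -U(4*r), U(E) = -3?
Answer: 2560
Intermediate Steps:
j(r, Q) = -4 (j(r, Q) = -7 - 1*(-3) = -7 + 3 = -4)
j(14, 26)*(435 - 1075) = -4*(435 - 1075) = -4*(-640) = 2560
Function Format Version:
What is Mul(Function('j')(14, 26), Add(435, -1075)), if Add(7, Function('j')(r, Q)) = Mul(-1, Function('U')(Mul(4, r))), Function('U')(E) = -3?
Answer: 2560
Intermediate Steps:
Function('j')(r, Q) = -4 (Function('j')(r, Q) = Add(-7, Mul(-1, -3)) = Add(-7, 3) = -4)
Mul(Function('j')(14, 26), Add(435, -1075)) = Mul(-4, Add(435, -1075)) = Mul(-4, -640) = 2560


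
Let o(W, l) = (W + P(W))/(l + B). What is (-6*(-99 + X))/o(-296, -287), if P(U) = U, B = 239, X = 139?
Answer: -720/37 ≈ -19.459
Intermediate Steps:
o(W, l) = 2*W/(239 + l) (o(W, l) = (W + W)/(l + 239) = (2*W)/(239 + l) = 2*W/(239 + l))
(-6*(-99 + X))/o(-296, -287) = (-6*(-99 + 139))/((2*(-296)/(239 - 287))) = (-6*40)/((2*(-296)/(-48))) = -240/(2*(-296)*(-1/48)) = -240/37/3 = -240*3/37 = -720/37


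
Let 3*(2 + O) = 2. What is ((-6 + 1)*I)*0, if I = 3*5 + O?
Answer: 0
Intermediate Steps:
O = -4/3 (O = -2 + (1/3)*2 = -2 + 2/3 = -4/3 ≈ -1.3333)
I = 41/3 (I = 3*5 - 4/3 = 15 - 4/3 = 41/3 ≈ 13.667)
((-6 + 1)*I)*0 = ((-6 + 1)*(41/3))*0 = -5*41/3*0 = -205/3*0 = 0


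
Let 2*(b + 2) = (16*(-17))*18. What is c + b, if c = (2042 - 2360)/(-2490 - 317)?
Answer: -6876832/2807 ≈ -2449.9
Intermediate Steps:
b = -2450 (b = -2 + ((16*(-17))*18)/2 = -2 + (-272*18)/2 = -2 + (½)*(-4896) = -2 - 2448 = -2450)
c = 318/2807 (c = -318/(-2807) = -318*(-1/2807) = 318/2807 ≈ 0.11329)
c + b = 318/2807 - 2450 = -6876832/2807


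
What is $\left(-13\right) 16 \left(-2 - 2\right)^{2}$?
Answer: $-3328$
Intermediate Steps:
$\left(-13\right) 16 \left(-2 - 2\right)^{2} = - 208 \left(-4\right)^{2} = \left(-208\right) 16 = -3328$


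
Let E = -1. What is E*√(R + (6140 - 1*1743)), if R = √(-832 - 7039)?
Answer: -√(4397 + I*√7871) ≈ -66.313 - 0.66894*I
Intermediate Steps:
R = I*√7871 (R = √(-7871) = I*√7871 ≈ 88.719*I)
E*√(R + (6140 - 1*1743)) = -√(I*√7871 + (6140 - 1*1743)) = -√(I*√7871 + (6140 - 1743)) = -√(I*√7871 + 4397) = -√(4397 + I*√7871)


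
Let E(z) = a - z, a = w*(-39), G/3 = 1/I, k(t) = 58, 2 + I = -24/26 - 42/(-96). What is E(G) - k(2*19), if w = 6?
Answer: -150340/517 ≈ -290.79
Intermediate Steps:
I = -517/208 (I = -2 + (-24/26 - 42/(-96)) = -2 + (-24*1/26 - 42*(-1/96)) = -2 + (-12/13 + 7/16) = -2 - 101/208 = -517/208 ≈ -2.4856)
G = -624/517 (G = 3/(-517/208) = 3*(-208/517) = -624/517 ≈ -1.2070)
a = -234 (a = 6*(-39) = -234)
E(z) = -234 - z
E(G) - k(2*19) = (-234 - 1*(-624/517)) - 1*58 = (-234 + 624/517) - 58 = -120354/517 - 58 = -150340/517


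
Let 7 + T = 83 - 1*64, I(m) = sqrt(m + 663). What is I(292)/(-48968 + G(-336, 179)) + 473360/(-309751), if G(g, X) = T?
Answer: -473360/309751 - sqrt(955)/48956 ≈ -1.5288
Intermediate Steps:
I(m) = sqrt(663 + m)
T = 12 (T = -7 + (83 - 1*64) = -7 + (83 - 64) = -7 + 19 = 12)
G(g, X) = 12
I(292)/(-48968 + G(-336, 179)) + 473360/(-309751) = sqrt(663 + 292)/(-48968 + 12) + 473360/(-309751) = sqrt(955)/(-48956) + 473360*(-1/309751) = sqrt(955)*(-1/48956) - 473360/309751 = -sqrt(955)/48956 - 473360/309751 = -473360/309751 - sqrt(955)/48956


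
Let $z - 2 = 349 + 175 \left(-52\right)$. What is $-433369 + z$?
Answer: $-442118$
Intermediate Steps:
$z = -8749$ ($z = 2 + \left(349 + 175 \left(-52\right)\right) = 2 + \left(349 - 9100\right) = 2 - 8751 = -8749$)
$-433369 + z = -433369 - 8749 = -442118$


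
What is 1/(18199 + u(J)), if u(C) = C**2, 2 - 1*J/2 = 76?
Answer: 1/40103 ≈ 2.4936e-5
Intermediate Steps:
J = -148 (J = 4 - 2*76 = 4 - 152 = -148)
1/(18199 + u(J)) = 1/(18199 + (-148)**2) = 1/(18199 + 21904) = 1/40103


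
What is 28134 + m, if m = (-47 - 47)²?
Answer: 36970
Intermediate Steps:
m = 8836 (m = (-94)² = 8836)
28134 + m = 28134 + 8836 = 36970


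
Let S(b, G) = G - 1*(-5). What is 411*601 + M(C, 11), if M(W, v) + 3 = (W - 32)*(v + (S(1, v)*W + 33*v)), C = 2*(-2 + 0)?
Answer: 235848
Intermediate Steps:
S(b, G) = 5 + G (S(b, G) = G + 5 = 5 + G)
C = -4 (C = 2*(-2) = -4)
M(W, v) = -3 + (-32 + W)*(34*v + W*(5 + v)) (M(W, v) = -3 + (W - 32)*(v + ((5 + v)*W + 33*v)) = -3 + (-32 + W)*(v + (W*(5 + v) + 33*v)) = -3 + (-32 + W)*(v + (33*v + W*(5 + v))) = -3 + (-32 + W)*(34*v + W*(5 + v)))
411*601 + M(C, 11) = 411*601 + (-3 - 1088*11 + (-4)²*(5 + 11) - 32*(-4)*(5 + 11) + 34*(-4)*11) = 247011 + (-3 - 11968 + 16*16 - 32*(-4)*16 - 1496) = 247011 + (-3 - 11968 + 256 + 2048 - 1496) = 247011 - 11163 = 235848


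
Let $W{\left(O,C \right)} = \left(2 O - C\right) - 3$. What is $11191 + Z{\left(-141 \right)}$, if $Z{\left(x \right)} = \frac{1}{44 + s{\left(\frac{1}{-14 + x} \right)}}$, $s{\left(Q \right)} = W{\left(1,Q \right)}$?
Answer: $\frac{74599361}{6666} \approx 11191.0$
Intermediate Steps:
$W{\left(O,C \right)} = -3 - C + 2 O$ ($W{\left(O,C \right)} = \left(- C + 2 O\right) - 3 = -3 - C + 2 O$)
$s{\left(Q \right)} = -1 - Q$ ($s{\left(Q \right)} = -3 - Q + 2 \cdot 1 = -3 - Q + 2 = -1 - Q$)
$Z{\left(x \right)} = \frac{1}{43 - \frac{1}{-14 + x}}$ ($Z{\left(x \right)} = \frac{1}{44 - \left(1 + \frac{1}{-14 + x}\right)} = \frac{1}{43 - \frac{1}{-14 + x}}$)
$11191 + Z{\left(-141 \right)} = 11191 + \frac{-14 - 141}{-603 + 43 \left(-141\right)} = 11191 + \frac{1}{-603 - 6063} \left(-155\right) = 11191 + \frac{1}{-6666} \left(-155\right) = 11191 - - \frac{155}{6666} = 11191 + \frac{155}{6666} = \frac{74599361}{6666}$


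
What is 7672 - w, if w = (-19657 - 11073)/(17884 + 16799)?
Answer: 266118706/34683 ≈ 7672.9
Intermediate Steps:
w = -30730/34683 ≈ -0.88602
7672 - w = 7672 - 1*(-30730/34683) = 7672 + 30730/34683 = 266118706/34683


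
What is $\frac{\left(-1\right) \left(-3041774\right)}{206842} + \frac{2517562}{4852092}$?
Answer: $\frac{3819926212603}{250904103366} \approx 15.225$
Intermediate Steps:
$\frac{\left(-1\right) \left(-3041774\right)}{206842} + \frac{2517562}{4852092} = 3041774 \cdot \frac{1}{206842} + 2517562 \cdot \frac{1}{4852092} = \frac{1520887}{103421} + \frac{1258781}{2426046} = \frac{3819926212603}{250904103366}$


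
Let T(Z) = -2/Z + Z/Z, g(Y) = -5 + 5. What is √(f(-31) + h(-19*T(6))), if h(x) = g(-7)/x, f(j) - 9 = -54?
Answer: 3*I*√5 ≈ 6.7082*I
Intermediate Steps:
g(Y) = 0
f(j) = -45 (f(j) = 9 - 54 = -45)
T(Z) = 1 - 2/Z (T(Z) = -2/Z + 1 = 1 - 2/Z)
h(x) = 0 (h(x) = 0/x = 0)
√(f(-31) + h(-19*T(6))) = √(-45 + 0) = √(-45) = 3*I*√5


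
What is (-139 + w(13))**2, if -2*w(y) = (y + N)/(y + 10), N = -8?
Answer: 40947201/2116 ≈ 19351.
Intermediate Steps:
w(y) = -(-8 + y)/(2*(10 + y)) (w(y) = -(y - 8)/(2*(y + 10)) = -(-8 + y)/(2*(10 + y)))
(-139 + w(13))**2 = (-139 + (8 - 1*13)/(2*(10 + 13)))**2 = (-139 + (1/2)*(8 - 13)/23)**2 = (-139 + (1/2)*(1/23)*(-5))**2 = (-139 - 5/46)**2 = (-6399/46)**2 = 40947201/2116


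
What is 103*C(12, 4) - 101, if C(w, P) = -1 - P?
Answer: -616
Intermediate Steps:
103*C(12, 4) - 101 = 103*(-1 - 1*4) - 101 = 103*(-1 - 4) - 101 = 103*(-5) - 101 = -515 - 101 = -616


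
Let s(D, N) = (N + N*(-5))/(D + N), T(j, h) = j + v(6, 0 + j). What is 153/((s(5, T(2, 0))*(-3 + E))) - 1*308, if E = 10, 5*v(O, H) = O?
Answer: -144257/448 ≈ -322.00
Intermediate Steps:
v(O, H) = O/5
T(j, h) = 6/5 + j (T(j, h) = j + (1/5)*6 = j + 6/5 = 6/5 + j)
s(D, N) = -4*N/(D + N) (s(D, N) = (N - 5*N)/(D + N) = (-4*N)/(D + N) = -4*N/(D + N))
153/((s(5, T(2, 0))*(-3 + E))) - 1*308 = 153/(((-4*(6/5 + 2)/(5 + (6/5 + 2)))*(-3 + 10))) - 1*308 = 153/((-4*16/5/(5 + 16/5)*7)) - 308 = 153/((-4*16/5/41/5*7)) - 308 = 153/((-4*16/5*5/41*7)) - 308 = 153/((-64/41*7)) - 308 = 153/(-448/41) - 308 = 153*(-41/448) - 308 = -6273/448 - 308 = -144257/448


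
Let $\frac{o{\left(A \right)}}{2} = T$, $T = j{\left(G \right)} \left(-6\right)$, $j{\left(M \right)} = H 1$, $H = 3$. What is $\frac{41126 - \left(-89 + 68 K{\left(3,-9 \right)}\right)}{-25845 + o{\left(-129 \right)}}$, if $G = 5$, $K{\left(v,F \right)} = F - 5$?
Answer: $- \frac{42167}{25881} \approx -1.6293$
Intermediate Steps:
$K{\left(v,F \right)} = -5 + F$
$j{\left(M \right)} = 3$ ($j{\left(M \right)} = 3 \cdot 1 = 3$)
$T = -18$ ($T = 3 \left(-6\right) = -18$)
$o{\left(A \right)} = -36$ ($o{\left(A \right)} = 2 \left(-18\right) = -36$)
$\frac{41126 - \left(-89 + 68 K{\left(3,-9 \right)}\right)}{-25845 + o{\left(-129 \right)}} = \frac{41126 - \left(-89 + 68 \left(-5 - 9\right)\right)}{-25845 - 36} = \frac{41126 + \left(\left(-68\right) \left(-14\right) + 89\right)}{-25881} = \left(41126 + \left(952 + 89\right)\right) \left(- \frac{1}{25881}\right) = \left(41126 + 1041\right) \left(- \frac{1}{25881}\right) = 42167 \left(- \frac{1}{25881}\right) = - \frac{42167}{25881}$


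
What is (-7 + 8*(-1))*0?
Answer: 0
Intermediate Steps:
(-7 + 8*(-1))*0 = (-7 - 8)*0 = -15*0 = 0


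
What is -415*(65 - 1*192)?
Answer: 52705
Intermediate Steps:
-415*(65 - 1*192) = -415*(65 - 192) = -415*(-127) = 52705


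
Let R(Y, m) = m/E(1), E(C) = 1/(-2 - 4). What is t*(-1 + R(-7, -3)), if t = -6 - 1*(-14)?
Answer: 136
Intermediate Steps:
t = 8 (t = -6 + 14 = 8)
E(C) = -⅙ (E(C) = 1/(-6) = -⅙)
R(Y, m) = -6*m (R(Y, m) = m/(-⅙) = m*(-6) = -6*m)
t*(-1 + R(-7, -3)) = 8*(-1 - 6*(-3)) = 8*(-1 + 18) = 8*17 = 136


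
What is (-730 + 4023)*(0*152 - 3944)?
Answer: -12987592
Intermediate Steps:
(-730 + 4023)*(0*152 - 3944) = 3293*(0 - 3944) = 3293*(-3944) = -12987592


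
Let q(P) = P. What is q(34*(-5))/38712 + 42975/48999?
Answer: 275886395/316141548 ≈ 0.87267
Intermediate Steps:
q(34*(-5))/38712 + 42975/48999 = (34*(-5))/38712 + 42975/48999 = -170*1/38712 + 42975*(1/48999) = -85/19356 + 14325/16333 = 275886395/316141548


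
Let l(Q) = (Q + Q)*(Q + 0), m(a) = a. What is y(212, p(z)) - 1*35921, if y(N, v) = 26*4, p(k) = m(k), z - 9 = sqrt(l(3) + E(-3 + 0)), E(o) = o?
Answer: -35817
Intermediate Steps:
l(Q) = 2*Q**2 (l(Q) = (2*Q)*Q = 2*Q**2)
z = 9 + sqrt(15) (z = 9 + sqrt(2*3**2 + (-3 + 0)) = 9 + sqrt(2*9 - 3) = 9 + sqrt(18 - 3) = 9 + sqrt(15) ≈ 12.873)
p(k) = k
y(N, v) = 104
y(212, p(z)) - 1*35921 = 104 - 1*35921 = 104 - 35921 = -35817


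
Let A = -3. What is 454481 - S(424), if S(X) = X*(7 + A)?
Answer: 452785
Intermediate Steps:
S(X) = 4*X (S(X) = X*(7 - 3) = X*4 = 4*X)
454481 - S(424) = 454481 - 4*424 = 454481 - 1*1696 = 454481 - 1696 = 452785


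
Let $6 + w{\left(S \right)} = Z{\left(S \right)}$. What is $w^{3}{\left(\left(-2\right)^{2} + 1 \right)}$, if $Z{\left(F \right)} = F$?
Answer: $-1$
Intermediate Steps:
$w{\left(S \right)} = -6 + S$
$w^{3}{\left(\left(-2\right)^{2} + 1 \right)} = \left(-6 + \left(\left(-2\right)^{2} + 1\right)\right)^{3} = \left(-6 + \left(4 + 1\right)\right)^{3} = \left(-6 + 5\right)^{3} = \left(-1\right)^{3} = -1$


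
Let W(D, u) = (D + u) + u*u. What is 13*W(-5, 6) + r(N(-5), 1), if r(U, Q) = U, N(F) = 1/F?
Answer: 2404/5 ≈ 480.80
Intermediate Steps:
W(D, u) = D + u + u**2 (W(D, u) = (D + u) + u**2 = D + u + u**2)
13*W(-5, 6) + r(N(-5), 1) = 13*(-5 + 6 + 6**2) + 1/(-5) = 13*(-5 + 6 + 36) - 1/5 = 13*37 - 1/5 = 481 - 1/5 = 2404/5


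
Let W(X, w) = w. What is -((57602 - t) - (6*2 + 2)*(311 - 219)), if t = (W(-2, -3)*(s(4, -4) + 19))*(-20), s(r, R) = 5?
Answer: -54874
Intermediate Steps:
t = 1440 (t = -3*(5 + 19)*(-20) = -3*24*(-20) = -72*(-20) = 1440)
-((57602 - t) - (6*2 + 2)*(311 - 219)) = -((57602 - 1*1440) - (6*2 + 2)*(311 - 219)) = -((57602 - 1440) - (12 + 2)*92) = -(56162 - 14*92) = -(56162 - 1*1288) = -(56162 - 1288) = -1*54874 = -54874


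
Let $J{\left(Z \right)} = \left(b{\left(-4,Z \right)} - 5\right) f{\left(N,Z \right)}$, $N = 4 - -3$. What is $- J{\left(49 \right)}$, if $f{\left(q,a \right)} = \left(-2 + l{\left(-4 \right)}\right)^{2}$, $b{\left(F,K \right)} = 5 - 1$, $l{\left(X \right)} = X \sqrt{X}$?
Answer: $-60 + 32 i \approx -60.0 + 32.0 i$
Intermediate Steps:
$l{\left(X \right)} = X^{\frac{3}{2}}$
$N = 7$ ($N = 4 + 3 = 7$)
$b{\left(F,K \right)} = 4$ ($b{\left(F,K \right)} = 5 - 1 = 4$)
$f{\left(q,a \right)} = \left(-2 - 8 i\right)^{2}$ ($f{\left(q,a \right)} = \left(-2 + \left(-4\right)^{\frac{3}{2}}\right)^{2} = \left(-2 - 8 i\right)^{2}$)
$J{\left(Z \right)} = 60 - 32 i$ ($J{\left(Z \right)} = \left(4 - 5\right) \left(-60 + 32 i\right) = - (-60 + 32 i) = 60 - 32 i$)
$- J{\left(49 \right)} = - (60 - 32 i) = -60 + 32 i$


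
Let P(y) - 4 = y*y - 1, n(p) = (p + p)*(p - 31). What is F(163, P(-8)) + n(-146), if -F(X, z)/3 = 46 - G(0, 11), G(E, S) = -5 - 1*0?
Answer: 51531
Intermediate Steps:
G(E, S) = -5 (G(E, S) = -5 + 0 = -5)
n(p) = 2*p*(-31 + p) (n(p) = (2*p)*(-31 + p) = 2*p*(-31 + p))
P(y) = 3 + y**2 (P(y) = 4 + (y*y - 1) = 4 + (y**2 - 1) = 4 + (-1 + y**2) = 3 + y**2)
F(X, z) = -153 (F(X, z) = -3*(46 - 1*(-5)) = -3*(46 + 5) = -3*51 = -153)
F(163, P(-8)) + n(-146) = -153 + 2*(-146)*(-31 - 146) = -153 + 2*(-146)*(-177) = -153 + 51684 = 51531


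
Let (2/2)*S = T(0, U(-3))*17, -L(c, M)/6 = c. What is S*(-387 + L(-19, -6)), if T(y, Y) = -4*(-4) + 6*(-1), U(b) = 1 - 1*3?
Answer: -46410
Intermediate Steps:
U(b) = -2 (U(b) = 1 - 3 = -2)
T(y, Y) = 10 (T(y, Y) = 16 - 6 = 10)
L(c, M) = -6*c
S = 170 (S = 10*17 = 170)
S*(-387 + L(-19, -6)) = 170*(-387 - 6*(-19)) = 170*(-387 + 114) = 170*(-273) = -46410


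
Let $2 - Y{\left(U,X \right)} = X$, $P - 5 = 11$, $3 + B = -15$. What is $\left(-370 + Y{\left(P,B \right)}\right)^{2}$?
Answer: $122500$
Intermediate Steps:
$B = -18$ ($B = -3 - 15 = -18$)
$P = 16$ ($P = 5 + 11 = 16$)
$Y{\left(U,X \right)} = 2 - X$
$\left(-370 + Y{\left(P,B \right)}\right)^{2} = \left(-370 + \left(2 - -18\right)\right)^{2} = \left(-370 + \left(2 + 18\right)\right)^{2} = \left(-370 + 20\right)^{2} = \left(-350\right)^{2} = 122500$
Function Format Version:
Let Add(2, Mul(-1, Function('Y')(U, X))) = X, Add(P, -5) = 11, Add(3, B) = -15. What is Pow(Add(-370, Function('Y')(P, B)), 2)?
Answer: 122500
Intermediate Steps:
B = -18 (B = Add(-3, -15) = -18)
P = 16 (P = Add(5, 11) = 16)
Function('Y')(U, X) = Add(2, Mul(-1, X))
Pow(Add(-370, Function('Y')(P, B)), 2) = Pow(Add(-370, Add(2, Mul(-1, -18))), 2) = Pow(Add(-370, Add(2, 18)), 2) = Pow(Add(-370, 20), 2) = Pow(-350, 2) = 122500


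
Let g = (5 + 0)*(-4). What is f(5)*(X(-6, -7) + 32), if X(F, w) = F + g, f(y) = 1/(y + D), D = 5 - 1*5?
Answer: 6/5 ≈ 1.2000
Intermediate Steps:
g = -20 (g = 5*(-4) = -20)
D = 0 (D = 5 - 5 = 0)
f(y) = 1/y (f(y) = 1/(y + 0) = 1/y)
X(F, w) = -20 + F (X(F, w) = F - 20 = -20 + F)
f(5)*(X(-6, -7) + 32) = ((-20 - 6) + 32)/5 = (-26 + 32)/5 = (⅕)*6 = 6/5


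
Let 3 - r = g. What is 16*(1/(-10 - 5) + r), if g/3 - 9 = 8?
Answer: -11536/15 ≈ -769.07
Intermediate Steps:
g = 51 (g = 27 + 3*8 = 27 + 24 = 51)
r = -48 (r = 3 - 1*51 = 3 - 51 = -48)
16*(1/(-10 - 5) + r) = 16*(1/(-10 - 5) - 48) = 16*(1/(-15) - 48) = 16*(-1/15 - 48) = 16*(-721/15) = -11536/15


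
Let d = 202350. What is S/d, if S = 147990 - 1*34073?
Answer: 113917/202350 ≈ 0.56297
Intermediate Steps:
S = 113917 (S = 147990 - 34073 = 113917)
S/d = 113917/202350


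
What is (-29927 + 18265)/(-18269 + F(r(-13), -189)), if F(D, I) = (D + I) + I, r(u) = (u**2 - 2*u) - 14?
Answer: 833/1319 ≈ 0.63154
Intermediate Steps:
r(u) = -14 + u**2 - 2*u
F(D, I) = D + 2*I
(-29927 + 18265)/(-18269 + F(r(-13), -189)) = (-29927 + 18265)/(-18269 + ((-14 + (-13)**2 - 2*(-13)) + 2*(-189))) = -11662/(-18269 + ((-14 + 169 + 26) - 378)) = -11662/(-18269 + (181 - 378)) = -11662/(-18269 - 197) = -11662/(-18466) = -11662*(-1/18466) = 833/1319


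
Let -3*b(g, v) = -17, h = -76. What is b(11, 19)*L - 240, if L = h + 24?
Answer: -1604/3 ≈ -534.67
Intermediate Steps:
b(g, v) = 17/3 (b(g, v) = -⅓*(-17) = 17/3)
L = -52 (L = -76 + 24 = -52)
b(11, 19)*L - 240 = (17/3)*(-52) - 240 = -884/3 - 240 = -1604/3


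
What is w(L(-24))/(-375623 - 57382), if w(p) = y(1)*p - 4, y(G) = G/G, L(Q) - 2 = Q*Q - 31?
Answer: -181/144335 ≈ -0.0012540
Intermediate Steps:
L(Q) = -29 + Q**2 (L(Q) = 2 + (Q*Q - 31) = 2 + (Q**2 - 31) = 2 + (-31 + Q**2) = -29 + Q**2)
y(G) = 1
w(p) = -4 + p (w(p) = 1*p - 4 = p - 4 = -4 + p)
w(L(-24))/(-375623 - 57382) = (-4 + (-29 + (-24)**2))/(-375623 - 57382) = (-4 + (-29 + 576))/(-433005) = (-4 + 547)*(-1/433005) = 543*(-1/433005) = -181/144335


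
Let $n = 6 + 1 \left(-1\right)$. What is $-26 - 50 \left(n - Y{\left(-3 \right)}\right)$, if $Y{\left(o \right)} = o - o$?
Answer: $-276$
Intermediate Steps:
$Y{\left(o \right)} = 0$
$n = 5$ ($n = 6 - 1 = 5$)
$-26 - 50 \left(n - Y{\left(-3 \right)}\right) = -26 - 50 \left(5 - 0\right) = -26 - 50 \left(5 + 0\right) = -26 - 250 = -276$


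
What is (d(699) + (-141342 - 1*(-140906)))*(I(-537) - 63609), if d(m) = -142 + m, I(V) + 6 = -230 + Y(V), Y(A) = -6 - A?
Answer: -7660994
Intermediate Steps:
I(V) = -242 - V (I(V) = -6 + (-230 + (-6 - V)) = -6 + (-236 - V) = -242 - V)
(d(699) + (-141342 - 1*(-140906)))*(I(-537) - 63609) = ((-142 + 699) + (-141342 - 1*(-140906)))*((-242 - 1*(-537)) - 63609) = (557 + (-141342 + 140906))*((-242 + 537) - 63609) = (557 - 436)*(295 - 63609) = 121*(-63314) = -7660994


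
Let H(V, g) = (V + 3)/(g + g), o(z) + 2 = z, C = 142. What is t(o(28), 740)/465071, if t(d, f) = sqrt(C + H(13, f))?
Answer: 4*sqrt(303770)/86038135 ≈ 2.5624e-5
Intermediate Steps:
o(z) = -2 + z
H(V, g) = (3 + V)/(2*g) (H(V, g) = (3 + V)/((2*g)) = (3 + V)*(1/(2*g)) = (3 + V)/(2*g))
t(d, f) = sqrt(142 + 8/f) (t(d, f) = sqrt(142 + (3 + 13)/(2*f)) = sqrt(142 + (1/2)*16/f) = sqrt(142 + 8/f))
t(o(28), 740)/465071 = sqrt(142 + 8/740)/465071 = sqrt(142 + 8*(1/740))*(1/465071) = sqrt(142 + 2/185)*(1/465071) = sqrt(26272/185)*(1/465071) = (4*sqrt(303770)/185)*(1/465071) = 4*sqrt(303770)/86038135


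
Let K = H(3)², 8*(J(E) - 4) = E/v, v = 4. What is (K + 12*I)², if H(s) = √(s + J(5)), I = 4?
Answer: 3115225/1024 ≈ 3042.2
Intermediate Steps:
J(E) = 4 + E/32 (J(E) = 4 + (E/4)/8 = 4 + E/32)
H(s) = √(133/32 + s) (H(s) = √(s + (4 + (1/32)*5)) = √(s + (4 + 5/32)) = √(s + 133/32) = √(133/32 + s))
K = 229/32 (K = (√(266 + 64*3)/8)² = (√(266 + 192)/8)² = (√458/8)² = 229/32 ≈ 7.1563)
(K + 12*I)² = (229/32 + 12*4)² = (229/32 + 48)² = (1765/32)² = 3115225/1024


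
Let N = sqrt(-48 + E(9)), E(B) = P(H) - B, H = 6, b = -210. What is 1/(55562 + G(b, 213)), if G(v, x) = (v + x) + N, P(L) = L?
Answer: 55565/3087469276 - I*sqrt(51)/3087469276 ≈ 1.7997e-5 - 2.313e-9*I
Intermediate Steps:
E(B) = 6 - B
N = I*sqrt(51) (N = sqrt(-48 + (6 - 1*9)) = sqrt(-48 + (6 - 9)) = sqrt(-48 - 3) = sqrt(-51) = I*sqrt(51) ≈ 7.1414*I)
G(v, x) = v + x + I*sqrt(51) (G(v, x) = (v + x) + I*sqrt(51) = v + x + I*sqrt(51))
1/(55562 + G(b, 213)) = 1/(55562 + (-210 + 213 + I*sqrt(51))) = 1/(55562 + (3 + I*sqrt(51))) = 1/(55565 + I*sqrt(51))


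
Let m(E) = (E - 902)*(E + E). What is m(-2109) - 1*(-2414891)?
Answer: 15115289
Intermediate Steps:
m(E) = 2*E*(-902 + E) (m(E) = (-902 + E)*(2*E) = 2*E*(-902 + E))
m(-2109) - 1*(-2414891) = 2*(-2109)*(-902 - 2109) - 1*(-2414891) = 2*(-2109)*(-3011) + 2414891 = 12700398 + 2414891 = 15115289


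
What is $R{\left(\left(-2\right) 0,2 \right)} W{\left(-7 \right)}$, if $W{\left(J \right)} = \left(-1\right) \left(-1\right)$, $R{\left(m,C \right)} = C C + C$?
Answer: $6$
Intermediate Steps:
$R{\left(m,C \right)} = C + C^{2}$ ($R{\left(m,C \right)} = C^{2} + C = C + C^{2}$)
$W{\left(J \right)} = 1$
$R{\left(\left(-2\right) 0,2 \right)} W{\left(-7 \right)} = 2 \left(1 + 2\right) 1 = 2 \cdot 3 \cdot 1 = 6 \cdot 1 = 6$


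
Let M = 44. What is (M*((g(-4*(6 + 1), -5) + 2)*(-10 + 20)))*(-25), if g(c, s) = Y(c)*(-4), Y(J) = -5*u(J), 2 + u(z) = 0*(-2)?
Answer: 418000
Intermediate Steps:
u(z) = -2 (u(z) = -2 + 0*(-2) = -2 + 0 = -2)
Y(J) = 10 (Y(J) = -5*(-2) = 10)
g(c, s) = -40 (g(c, s) = 10*(-4) = -40)
(M*((g(-4*(6 + 1), -5) + 2)*(-10 + 20)))*(-25) = (44*((-40 + 2)*(-10 + 20)))*(-25) = (44*(-38*10))*(-25) = (44*(-380))*(-25) = -16720*(-25) = 418000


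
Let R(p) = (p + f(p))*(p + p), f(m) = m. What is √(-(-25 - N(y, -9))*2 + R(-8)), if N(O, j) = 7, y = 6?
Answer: 8*√5 ≈ 17.889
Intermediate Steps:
R(p) = 4*p² (R(p) = (p + p)*(p + p) = (2*p)*(2*p) = 4*p²)
√(-(-25 - N(y, -9))*2 + R(-8)) = √(-(-25 - 1*7)*2 + 4*(-8)²) = √(-(-25 - 7)*2 + 4*64) = √(-1*(-32)*2 + 256) = √(32*2 + 256) = √(64 + 256) = √320 = 8*√5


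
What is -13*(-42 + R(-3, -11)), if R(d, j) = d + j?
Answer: 728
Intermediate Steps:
-13*(-42 + R(-3, -11)) = -13*(-42 + (-3 - 11)) = -13*(-42 - 14) = -13*(-56) = 728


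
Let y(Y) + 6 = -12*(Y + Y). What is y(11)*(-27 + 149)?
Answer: -32940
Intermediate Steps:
y(Y) = -6 - 24*Y (y(Y) = -6 - 12*(Y + Y) = -6 - 24*Y)
y(11)*(-27 + 149) = (-6 - 24*11)*(-27 + 149) = (-6 - 264)*122 = -270*122 = -32940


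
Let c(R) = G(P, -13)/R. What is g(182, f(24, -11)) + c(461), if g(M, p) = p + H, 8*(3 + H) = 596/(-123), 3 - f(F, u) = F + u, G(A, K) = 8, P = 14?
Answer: -1540999/113406 ≈ -13.588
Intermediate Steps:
f(F, u) = 3 - F - u (f(F, u) = 3 - (F + u) = 3 + (-F - u) = 3 - F - u)
c(R) = 8/R
H = -887/246 (H = -3 + (596/(-123))/8 = -3 + (596*(-1/123))/8 = -3 + (⅛)*(-596/123) = -3 - 149/246 = -887/246 ≈ -3.6057)
g(M, p) = -887/246 + p (g(M, p) = p - 887/246 = -887/246 + p)
g(182, f(24, -11)) + c(461) = (-887/246 + (3 - 1*24 - 1*(-11))) + 8/461 = (-887/246 + (3 - 24 + 11)) + 8*(1/461) = (-887/246 - 10) + 8/461 = -3347/246 + 8/461 = -1540999/113406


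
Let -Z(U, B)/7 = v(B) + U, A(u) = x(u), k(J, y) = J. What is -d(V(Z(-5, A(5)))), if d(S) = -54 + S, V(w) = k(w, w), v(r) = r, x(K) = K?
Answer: 54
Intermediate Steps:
A(u) = u
Z(U, B) = -7*B - 7*U (Z(U, B) = -7*(B + U) = -7*B - 7*U)
V(w) = w
-d(V(Z(-5, A(5)))) = -(-54 + (-7*5 - 7*(-5))) = -(-54 + (-35 + 35)) = -(-54 + 0) = -1*(-54) = 54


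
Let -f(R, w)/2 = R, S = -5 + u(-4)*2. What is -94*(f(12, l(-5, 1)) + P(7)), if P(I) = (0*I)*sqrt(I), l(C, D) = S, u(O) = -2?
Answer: 2256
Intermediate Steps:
S = -9 (S = -5 - 2*2 = -5 - 4 = -9)
l(C, D) = -9
P(I) = 0 (P(I) = 0*sqrt(I) = 0)
f(R, w) = -2*R
-94*(f(12, l(-5, 1)) + P(7)) = -94*(-2*12 + 0) = -94*(-24 + 0) = -94*(-24) = 2256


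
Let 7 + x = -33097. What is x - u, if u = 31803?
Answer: -64907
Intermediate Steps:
x = -33104 (x = -7 - 33097 = -33104)
x - u = -33104 - 1*31803 = -33104 - 31803 = -64907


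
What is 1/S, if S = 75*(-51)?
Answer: -1/3825 ≈ -0.00026144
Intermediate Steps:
S = -3825
1/S = 1/(-3825) = -1/3825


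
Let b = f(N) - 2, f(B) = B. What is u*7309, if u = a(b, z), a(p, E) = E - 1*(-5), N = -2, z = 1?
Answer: 43854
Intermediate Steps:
b = -4 (b = -2 - 2 = -4)
a(p, E) = 5 + E (a(p, E) = E + 5 = 5 + E)
u = 6 (u = 5 + 1 = 6)
u*7309 = 6*7309 = 43854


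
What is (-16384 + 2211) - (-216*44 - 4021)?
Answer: -648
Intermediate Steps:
(-16384 + 2211) - (-216*44 - 4021) = -14173 - (-9504 - 4021) = -14173 - 1*(-13525) = -14173 + 13525 = -648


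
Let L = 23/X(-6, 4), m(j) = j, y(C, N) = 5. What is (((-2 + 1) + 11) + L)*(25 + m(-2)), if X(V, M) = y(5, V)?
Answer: 1679/5 ≈ 335.80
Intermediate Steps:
X(V, M) = 5
L = 23/5 ≈ 4.6000
(((-2 + 1) + 11) + L)*(25 + m(-2)) = (((-2 + 1) + 11) + 23/5)*(25 - 2) = ((-1 + 11) + 23/5)*23 = (10 + 23/5)*23 = (73/5)*23 = 1679/5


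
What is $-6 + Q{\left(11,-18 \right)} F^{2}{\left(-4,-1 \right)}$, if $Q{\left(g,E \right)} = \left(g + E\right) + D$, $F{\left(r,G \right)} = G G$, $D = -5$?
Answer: $-18$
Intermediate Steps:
$F{\left(r,G \right)} = G^{2}$
$Q{\left(g,E \right)} = -5 + E + g$ ($Q{\left(g,E \right)} = \left(g + E\right) - 5 = \left(E + g\right) - 5 = -5 + E + g$)
$-6 + Q{\left(11,-18 \right)} F^{2}{\left(-4,-1 \right)} = -6 + \left(-5 - 18 + 11\right) \left(\left(-1\right)^{2}\right)^{2} = -6 - 12 \cdot 1^{2} = -6 - 12 = -18$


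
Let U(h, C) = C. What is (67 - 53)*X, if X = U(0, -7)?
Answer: -98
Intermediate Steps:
X = -7
(67 - 53)*X = (67 - 53)*(-7) = 14*(-7) = -98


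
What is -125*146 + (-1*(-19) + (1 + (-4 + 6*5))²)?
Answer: -17502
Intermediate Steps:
-125*146 + (-1*(-19) + (1 + (-4 + 6*5))²) = -18250 + (19 + (1 + (-4 + 30))²) = -18250 + (19 + (1 + 26)²) = -18250 + (19 + 27²) = -18250 + (19 + 729) = -18250 + 748 = -17502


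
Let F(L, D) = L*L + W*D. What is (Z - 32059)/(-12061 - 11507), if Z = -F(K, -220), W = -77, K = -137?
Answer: 8471/2946 ≈ 2.8754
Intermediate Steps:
F(L, D) = L**2 - 77*D (F(L, D) = L*L - 77*D = L**2 - 77*D)
Z = -35709 (Z = -((-137)**2 - 77*(-220)) = -(18769 + 16940) = -1*35709 = -35709)
(Z - 32059)/(-12061 - 11507) = (-35709 - 32059)/(-12061 - 11507) = -67768/(-23568) = -67768*(-1/23568) = 8471/2946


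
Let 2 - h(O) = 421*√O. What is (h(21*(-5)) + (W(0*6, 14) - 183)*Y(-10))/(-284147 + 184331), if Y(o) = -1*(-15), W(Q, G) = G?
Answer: 2533/99816 + 421*I*√105/99816 ≈ 0.025377 + 0.043219*I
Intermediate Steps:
Y(o) = 15
h(O) = 2 - 421*√O
(h(21*(-5)) + (W(0*6, 14) - 183)*Y(-10))/(-284147 + 184331) = ((2 - 421*I*√105) + (14 - 183)*15)/(-284147 + 184331) = ((2 - 421*I*√105) - 169*15)/(-99816) = ((2 - 421*I*√105) - 2535)*(-1/99816) = (-2533 - 421*I*√105)*(-1/99816) = 2533/99816 + 421*I*√105/99816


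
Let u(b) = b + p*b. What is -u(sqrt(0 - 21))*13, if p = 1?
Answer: -26*I*sqrt(21) ≈ -119.15*I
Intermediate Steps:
u(b) = 2*b (u(b) = b + 1*b = b + b = 2*b)
-u(sqrt(0 - 21))*13 = -2*sqrt(0 - 21)*13 = -2*sqrt(-21)*13 = -2*(I*sqrt(21))*13 = -2*I*sqrt(21)*13 = -26*I*sqrt(21)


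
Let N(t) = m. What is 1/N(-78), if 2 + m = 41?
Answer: 1/39 ≈ 0.025641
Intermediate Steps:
m = 39 (m = -2 + 41 = 39)
N(t) = 39
1/N(-78) = 1/39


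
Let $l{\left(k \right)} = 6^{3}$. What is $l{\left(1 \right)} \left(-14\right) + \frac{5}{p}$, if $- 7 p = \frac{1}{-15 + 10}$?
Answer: $-2849$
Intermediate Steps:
$l{\left(k \right)} = 216$
$p = \frac{1}{35}$ ($p = - \frac{1}{7 \left(-15 + 10\right)} = - \frac{1}{7 \left(-5\right)} = \left(- \frac{1}{7}\right) \left(- \frac{1}{5}\right) = \frac{1}{35} \approx 0.028571$)
$l{\left(1 \right)} \left(-14\right) + \frac{5}{p} = 216 \left(-14\right) + 5 \frac{1}{\frac{1}{35}} = -3024 + 5 \cdot 35 = -3024 + 175 = -2849$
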